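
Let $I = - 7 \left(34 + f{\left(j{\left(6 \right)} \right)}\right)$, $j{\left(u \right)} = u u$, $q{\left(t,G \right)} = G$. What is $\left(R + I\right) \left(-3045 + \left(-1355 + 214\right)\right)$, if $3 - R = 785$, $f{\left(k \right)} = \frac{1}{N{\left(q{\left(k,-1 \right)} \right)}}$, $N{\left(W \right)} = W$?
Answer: $4240418$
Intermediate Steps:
$j{\left(u \right)} = u^{2}$
$f{\left(k \right)} = -1$ ($f{\left(k \right)} = \frac{1}{-1} = -1$)
$R = -782$ ($R = 3 - 785 = -782$)
$I = -231$ ($I = - 7 \left(34 - 1\right) = \left(-7\right) 33 = -231$)
$\left(R + I\right) \left(-3045 + \left(-1355 + 214\right)\right) = \left(-782 - 231\right) \left(-3045 + \left(-1355 + 214\right)\right) = - 1013 \left(-3045 - 1141\right) = \left(-1013\right) \left(-4186\right) = 4240418$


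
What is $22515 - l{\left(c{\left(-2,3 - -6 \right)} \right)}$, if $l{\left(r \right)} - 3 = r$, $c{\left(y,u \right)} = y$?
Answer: $22514$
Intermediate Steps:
$l{\left(r \right)} = 3 + r$
$22515 - l{\left(c{\left(-2,3 - -6 \right)} \right)} = 22515 - \left(3 - 2\right) = 22515 - 1 = 22514$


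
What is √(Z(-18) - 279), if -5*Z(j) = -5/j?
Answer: I*√10046/6 ≈ 16.705*I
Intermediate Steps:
Z(j) = 1/j (Z(j) = -(-1)/j = 1/j)
√(Z(-18) - 279) = √(1/(-18) - 279) = √(-1/18 - 279) = √(-5023/18) = I*√10046/6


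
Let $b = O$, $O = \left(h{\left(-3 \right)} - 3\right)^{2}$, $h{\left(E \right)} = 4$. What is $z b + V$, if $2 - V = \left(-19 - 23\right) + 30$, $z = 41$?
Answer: $55$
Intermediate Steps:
$V = 14$ ($V = 2 - \left(\left(-19 - 23\right) + 30\right) = 2 - \left(-42 + 30\right) = 2 - -12 = 2 + 12 = 14$)
$O = 1$ ($O = \left(4 - 3\right)^{2} = 1^{2} = 1$)
$b = 1$
$z b + V = 41 \cdot 1 + 14 = 41 + 14 = 55$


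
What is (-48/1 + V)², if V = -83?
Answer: 17161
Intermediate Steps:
(-48/1 + V)² = (-48/1 - 83)² = (-48*1 - 83)² = (-48 - 83)² = (-131)² = 17161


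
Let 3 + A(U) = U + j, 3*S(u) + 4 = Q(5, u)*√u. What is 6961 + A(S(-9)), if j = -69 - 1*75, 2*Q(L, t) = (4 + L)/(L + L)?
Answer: 20438/3 + 9*I/20 ≈ 6812.7 + 0.45*I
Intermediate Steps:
Q(L, t) = (4 + L)/(4*L) (Q(L, t) = ((4 + L)/(L + L))/2 = ((4 + L)/((2*L)))/2 = ((4 + L)*(1/(2*L)))/2 = ((4 + L)/(2*L))/2 = (4 + L)/(4*L))
j = -144 (j = -69 - 75 = -144)
S(u) = -4/3 + 3*√u/20 (S(u) = -4/3 + (((¼)*(4 + 5)/5)*√u)/3 = -4/3 + (((¼)*(⅕)*9)*√u)/3 = -4/3 + (9*√u/20)/3 = -4/3 + 3*√u/20)
A(U) = -147 + U (A(U) = -3 + (U - 144) = -3 + (-144 + U) = -147 + U)
6961 + A(S(-9)) = 6961 + (-147 + (-4/3 + 3*√(-9)/20)) = 6961 + (-147 + (-4/3 + 3*(3*I)/20)) = 6961 + (-147 + (-4/3 + 9*I/20)) = 6961 + (-445/3 + 9*I/20) = 20438/3 + 9*I/20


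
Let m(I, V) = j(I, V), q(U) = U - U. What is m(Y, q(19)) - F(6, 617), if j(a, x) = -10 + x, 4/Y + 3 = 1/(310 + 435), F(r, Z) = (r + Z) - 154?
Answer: -479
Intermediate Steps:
F(r, Z) = -154 + Z + r (F(r, Z) = (Z + r) - 154 = -154 + Z + r)
Y = -1490/1117 (Y = 4/(-3 + 1/(310 + 435)) = 4/(-3 + 1/745) = 4/(-2234/745) = 4*(-745/2234) = -1490/1117 ≈ -1.3339)
q(U) = 0
m(I, V) = -10 + V
m(Y, q(19)) - F(6, 617) = (-10 + 0) - (-154 + 617 + 6) = -10 - 1*469 = -10 - 469 = -479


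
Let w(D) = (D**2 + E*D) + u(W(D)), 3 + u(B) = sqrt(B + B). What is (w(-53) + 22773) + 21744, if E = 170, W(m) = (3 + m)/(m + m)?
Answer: 38313 + 5*sqrt(106)/53 ≈ 38314.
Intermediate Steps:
W(m) = (3 + m)/(2*m) (W(m) = (3 + m)/((2*m)) = (3 + m)*(1/(2*m)) = (3 + m)/(2*m))
u(B) = -3 + sqrt(2)*sqrt(B) (u(B) = -3 + sqrt(B + B) = -3 + sqrt(2*B) = -3 + sqrt(2)*sqrt(B))
w(D) = -3 + D**2 + sqrt((3 + D)/D) + 170*D (w(D) = (D**2 + 170*D) + (-3 + sqrt(2)*sqrt((3 + D)/(2*D))) = (D**2 + 170*D) + (-3 + sqrt(2)*(sqrt(2)*sqrt((3 + D)/D)/2)) = (D**2 + 170*D) + (-3 + sqrt((3 + D)/D)) = -3 + D**2 + sqrt((3 + D)/D) + 170*D)
(w(-53) + 22773) + 21744 = ((-3 + (-53)**2 + sqrt((3 - 53)/(-53)) + 170*(-53)) + 22773) + 21744 = ((-3 + 2809 + sqrt(-1/53*(-50)) - 9010) + 22773) + 21744 = ((-3 + 2809 + sqrt(50/53) - 9010) + 22773) + 21744 = ((-3 + 2809 + 5*sqrt(106)/53 - 9010) + 22773) + 21744 = ((-6204 + 5*sqrt(106)/53) + 22773) + 21744 = (16569 + 5*sqrt(106)/53) + 21744 = 38313 + 5*sqrt(106)/53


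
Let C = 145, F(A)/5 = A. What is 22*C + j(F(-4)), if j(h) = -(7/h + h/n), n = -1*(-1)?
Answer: 64207/20 ≈ 3210.4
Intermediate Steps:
F(A) = 5*A
n = 1
j(h) = -h - 7/h (j(h) = -(7/h + h/1) = -(7/h + h*1) = -(7/h + h) = -(h + 7/h) = -h - 7/h)
22*C + j(F(-4)) = 22*145 + (-5*(-4) - 7/(5*(-4))) = 3190 + (-1*(-20) - 7/(-20)) = 3190 + (20 - 7*(-1/20)) = 3190 + (20 + 7/20) = 3190 + 407/20 = 64207/20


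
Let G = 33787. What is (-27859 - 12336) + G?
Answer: -6408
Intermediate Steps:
(-27859 - 12336) + G = (-27859 - 12336) + 33787 = -40195 + 33787 = -6408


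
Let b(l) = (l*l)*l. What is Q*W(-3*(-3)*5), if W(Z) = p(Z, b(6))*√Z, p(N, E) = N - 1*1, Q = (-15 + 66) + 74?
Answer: 16500*√5 ≈ 36895.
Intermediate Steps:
b(l) = l³ (b(l) = l²*l = l³)
Q = 125 (Q = 51 + 74 = 125)
p(N, E) = -1 + N (p(N, E) = N - 1 = -1 + N)
W(Z) = √Z*(-1 + Z) (W(Z) = (-1 + Z)*√Z = √Z*(-1 + Z))
Q*W(-3*(-3)*5) = 125*(√(-3*(-3)*5)*(-1 - 3*(-3)*5)) = 125*(√(9*5)*(-1 + 9*5)) = 125*(√45*(-1 + 45)) = 125*((3*√5)*44) = 125*(132*√5) = 16500*√5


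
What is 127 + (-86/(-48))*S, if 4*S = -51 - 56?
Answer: 7591/96 ≈ 79.073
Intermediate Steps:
S = -107/4 (S = (-51 - 56)/4 = (1/4)*(-107) = -107/4 ≈ -26.750)
127 + (-86/(-48))*S = 127 - 86/(-48)*(-107/4) = 127 - 86*(-1/48)*(-107/4) = 127 + (43/24)*(-107/4) = 127 - 4601/96 = 7591/96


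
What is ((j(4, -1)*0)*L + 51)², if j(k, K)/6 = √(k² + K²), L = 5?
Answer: 2601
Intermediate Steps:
j(k, K) = 6*√(K² + k²) (j(k, K) = 6*√(k² + K²) = 6*√(K² + k²))
((j(4, -1)*0)*L + 51)² = (((6*√((-1)² + 4²))*0)*5 + 51)² = (((6*√(1 + 16))*0)*5 + 51)² = (((6*√17)*0)*5 + 51)² = (0*5 + 51)² = (0 + 51)² = 51² = 2601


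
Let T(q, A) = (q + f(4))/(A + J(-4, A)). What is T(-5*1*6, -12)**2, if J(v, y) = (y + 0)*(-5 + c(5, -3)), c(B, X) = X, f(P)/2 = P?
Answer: 121/1764 ≈ 0.068594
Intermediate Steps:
f(P) = 2*P
J(v, y) = -8*y (J(v, y) = (y + 0)*(-5 - 3) = y*(-8) = -8*y)
T(q, A) = -(8 + q)/(7*A) (T(q, A) = (q + 2*4)/(A - 8*A) = (q + 8)/((-7*A)) = (8 + q)*(-1/(7*A)) = -(8 + q)/(7*A))
T(-5*1*6, -12)**2 = ((1/7)*(-8 - (-5*1)*6)/(-12))**2 = ((1/7)*(-1/12)*(-8 - (-5)*6))**2 = ((1/7)*(-1/12)*(-8 - 1*(-30)))**2 = ((1/7)*(-1/12)*(-8 + 30))**2 = ((1/7)*(-1/12)*22)**2 = (-11/42)**2 = 121/1764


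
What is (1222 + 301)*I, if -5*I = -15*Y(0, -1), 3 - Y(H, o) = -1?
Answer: 18276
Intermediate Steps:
Y(H, o) = 4 (Y(H, o) = 3 - 1*(-1) = 3 + 1 = 4)
I = 12 (I = -(-3)*4 = -⅕*(-60) = 12)
(1222 + 301)*I = (1222 + 301)*12 = 1523*12 = 18276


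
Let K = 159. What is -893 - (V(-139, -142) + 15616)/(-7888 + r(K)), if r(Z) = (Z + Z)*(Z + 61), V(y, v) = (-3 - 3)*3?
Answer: -27722947/31036 ≈ -893.25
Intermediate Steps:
V(y, v) = -18 (V(y, v) = -6*3 = -18)
r(Z) = 2*Z*(61 + Z) (r(Z) = (2*Z)*(61 + Z) = 2*Z*(61 + Z))
-893 - (V(-139, -142) + 15616)/(-7888 + r(K)) = -893 - (-18 + 15616)/(-7888 + 2*159*(61 + 159)) = -893 - 15598/(-7888 + 2*159*220) = -893 - 15598/(-7888 + 69960) = -893 - 15598/62072 = -893 - 1*7799/31036 = -893 - 7799/31036 = -27722947/31036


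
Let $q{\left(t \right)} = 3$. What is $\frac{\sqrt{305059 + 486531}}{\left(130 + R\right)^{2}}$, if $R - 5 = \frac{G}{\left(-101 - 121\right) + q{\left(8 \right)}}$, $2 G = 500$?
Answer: $\frac{47961 \sqrt{791590}}{859369225} \approx 0.049654$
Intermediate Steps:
$G = 250$ ($G = \frac{1}{2} \cdot 500 = 250$)
$R = \frac{845}{219}$ ($R = 5 + \frac{250}{\left(-101 - 121\right) + 3} = 5 + \frac{250}{-222 + 3} = 5 + \frac{250}{-219} = 5 + 250 \left(- \frac{1}{219}\right) = 5 - \frac{250}{219} = \frac{845}{219} \approx 3.8584$)
$\frac{\sqrt{305059 + 486531}}{\left(130 + R\right)^{2}} = \frac{\sqrt{305059 + 486531}}{\left(130 + \frac{845}{219}\right)^{2}} = \frac{\sqrt{791590}}{\left(\frac{29315}{219}\right)^{2}} = \frac{\sqrt{791590}}{\frac{859369225}{47961}} = \sqrt{791590} \cdot \frac{47961}{859369225} = \frac{47961 \sqrt{791590}}{859369225}$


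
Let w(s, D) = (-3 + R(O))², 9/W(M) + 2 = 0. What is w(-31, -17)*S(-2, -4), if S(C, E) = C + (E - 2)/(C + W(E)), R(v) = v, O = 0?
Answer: -126/13 ≈ -9.6923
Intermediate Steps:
W(M) = -9/2 (W(M) = 9/(-2 + 0) = 9/(-2) = 9*(-½) = -9/2)
w(s, D) = 9 (w(s, D) = (-3 + 0)² = (-3)² = 9)
S(C, E) = C + (-2 + E)/(-9/2 + C) (S(C, E) = C + (E - 2)/(C - 9/2) = C + (-2 + E)/(-9/2 + C))
w(-31, -17)*S(-2, -4) = 9*((-4 - 9*(-2) + 2*(-4) + 2*(-2)²)/(-9 + 2*(-2))) = 9*((-4 + 18 - 8 + 2*4)/(-9 - 4)) = 9*((-4 + 18 - 8 + 8)/(-13)) = 9*(-1/13*14) = 9*(-14/13) = -126/13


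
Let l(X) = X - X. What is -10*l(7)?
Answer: 0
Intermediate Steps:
l(X) = 0
-10*l(7) = -10*0 = 0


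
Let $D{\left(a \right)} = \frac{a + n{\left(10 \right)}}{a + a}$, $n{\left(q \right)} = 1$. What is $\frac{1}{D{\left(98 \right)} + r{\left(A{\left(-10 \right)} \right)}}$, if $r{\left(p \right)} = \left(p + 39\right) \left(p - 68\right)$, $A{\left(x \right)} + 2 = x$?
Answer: $- \frac{196}{423261} \approx -0.00046307$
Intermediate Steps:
$D{\left(a \right)} = \frac{1 + a}{2 a}$ ($D{\left(a \right)} = \frac{a + 1}{a + a} = \frac{1 + a}{2 a}$)
$A{\left(x \right)} = -2 + x$
$r{\left(p \right)} = \left(-68 + p\right) \left(39 + p\right)$ ($r{\left(p \right)} = \left(39 + p\right) \left(-68 + p\right) = \left(-68 + p\right) \left(39 + p\right)$)
$\frac{1}{D{\left(98 \right)} + r{\left(A{\left(-10 \right)} \right)}} = \frac{1}{\frac{1 + 98}{2 \cdot 98} - \left(2652 - \left(-2 - 10\right)^{2} + 29 \left(-2 - 10\right)\right)} = \frac{1}{\frac{1}{2} \cdot \frac{1}{98} \cdot 99 - \left(2304 - 144\right)} = \frac{1}{\frac{99}{196} + \left(-2652 + 144 + 348\right)} = \frac{1}{\frac{99}{196} - 2160} = \frac{1}{- \frac{423261}{196}} = - \frac{196}{423261}$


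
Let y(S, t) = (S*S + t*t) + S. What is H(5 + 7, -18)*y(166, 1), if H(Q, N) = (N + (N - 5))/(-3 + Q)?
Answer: -378881/3 ≈ -1.2629e+5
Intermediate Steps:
H(Q, N) = (-5 + 2*N)/(-3 + Q) (H(Q, N) = (N + (-5 + N))/(-3 + Q) = (-5 + 2*N)/(-3 + Q))
y(S, t) = S + S² + t² (y(S, t) = (S² + t²) + S = S + S² + t²)
H(5 + 7, -18)*y(166, 1) = ((-5 + 2*(-18))/(-3 + (5 + 7)))*(166 + 166² + 1²) = ((-5 - 36)/(-3 + 12))*(166 + 27556 + 1) = (-41/9)*27723 = ((⅑)*(-41))*27723 = -41/9*27723 = -378881/3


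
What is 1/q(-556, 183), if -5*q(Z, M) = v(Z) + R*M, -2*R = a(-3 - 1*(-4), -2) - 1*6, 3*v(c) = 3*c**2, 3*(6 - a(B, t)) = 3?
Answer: -2/123691 ≈ -1.6169e-5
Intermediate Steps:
a(B, t) = 5 (a(B, t) = 6 - 1/3*3 = 6 - 1 = 5)
v(c) = c**2 (v(c) = (3*c**2)/3 = c**2)
R = 1/2 (R = -(5 - 1*6)/2 = -(5 - 6)/2 = -1/2*(-1) = 1/2 ≈ 0.50000)
q(Z, M) = -Z**2/5 - M/10 (q(Z, M) = -(Z**2 + M/2)/5 = -Z**2/5 - M/10)
1/q(-556, 183) = 1/(-1/5*(-556)**2 - 1/10*183) = 1/(-1/5*309136 - 183/10) = 1/(-309136/5 - 183/10) = 1/(-123691/2) = -2/123691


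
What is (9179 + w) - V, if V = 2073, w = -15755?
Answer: -8649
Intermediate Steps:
(9179 + w) - V = (9179 - 15755) - 1*2073 = -6576 - 2073 = -8649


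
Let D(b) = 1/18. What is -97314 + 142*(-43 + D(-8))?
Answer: -930709/9 ≈ -1.0341e+5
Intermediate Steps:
D(b) = 1/18
-97314 + 142*(-43 + D(-8)) = -97314 + 142*(-43 + 1/18) = -97314 + 142*(-773/18) = -97314 - 54883/9 = -930709/9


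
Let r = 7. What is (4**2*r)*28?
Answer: 3136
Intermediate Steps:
(4**2*r)*28 = (4**2*7)*28 = (16*7)*28 = 112*28 = 3136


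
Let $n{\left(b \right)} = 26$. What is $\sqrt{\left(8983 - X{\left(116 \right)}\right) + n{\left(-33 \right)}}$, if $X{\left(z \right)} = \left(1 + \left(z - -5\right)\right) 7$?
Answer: $\sqrt{8155} \approx 90.305$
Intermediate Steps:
$X{\left(z \right)} = 42 + 7 z$ ($X{\left(z \right)} = \left(1 + \left(z + 5\right)\right) 7 = \left(1 + \left(5 + z\right)\right) 7 = \left(6 + z\right) 7 = 42 + 7 z$)
$\sqrt{\left(8983 - X{\left(116 \right)}\right) + n{\left(-33 \right)}} = \sqrt{\left(8983 - \left(42 + 7 \cdot 116\right)\right) + 26} = \sqrt{\left(8983 - \left(42 + 812\right)\right) + 26} = \sqrt{\left(8983 - 854\right) + 26} = \sqrt{8129 + 26} = \sqrt{8155}$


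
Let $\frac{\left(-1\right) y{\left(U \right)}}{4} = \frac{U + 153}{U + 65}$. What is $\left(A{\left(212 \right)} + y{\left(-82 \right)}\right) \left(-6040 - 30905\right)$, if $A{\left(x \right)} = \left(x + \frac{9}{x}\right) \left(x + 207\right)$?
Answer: $- \frac{11832021475515}{3604} \approx -3.283 \cdot 10^{9}$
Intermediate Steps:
$y{\left(U \right)} = - \frac{4 \left(153 + U\right)}{65 + U}$ ($y{\left(U \right)} = - 4 \frac{U + 153}{U + 65} = - 4 \frac{153 + U}{65 + U} = - \frac{4 \left(153 + U\right)}{65 + U}$)
$A{\left(x \right)} = \left(207 + x\right) \left(x + \frac{9}{x}\right)$ ($A{\left(x \right)} = \left(x + \frac{9}{x}\right) \left(207 + x\right) = \left(207 + x\right) \left(x + \frac{9}{x}\right)$)
$\left(A{\left(212 \right)} + y{\left(-82 \right)}\right) \left(-6040 - 30905\right) = \left(\left(9 + 212^{2} + 207 \cdot 212 + \frac{1863}{212}\right) + \frac{4 \left(-153 - -82\right)}{65 - 82}\right) \left(-6040 - 30905\right) = \left(\left(9 + 44944 + 43884 + 1863 \cdot \frac{1}{212}\right) + \frac{4 \left(-153 + 82\right)}{-17}\right) \left(-6040 - 30905\right) = \left(\left(9 + 44944 + 43884 + \frac{1863}{212}\right) + 4 \left(- \frac{1}{17}\right) \left(-71\right)\right) \left(-36945\right) = \left(\frac{18835307}{212} + \frac{284}{17}\right) \left(-36945\right) = \frac{320260427}{3604} \left(-36945\right) = - \frac{11832021475515}{3604}$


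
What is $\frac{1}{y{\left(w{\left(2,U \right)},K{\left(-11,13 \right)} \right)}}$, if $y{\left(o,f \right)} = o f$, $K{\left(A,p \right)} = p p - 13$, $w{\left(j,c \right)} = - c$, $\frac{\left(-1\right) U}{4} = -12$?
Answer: $- \frac{1}{7488} \approx -0.00013355$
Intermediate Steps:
$U = 48$ ($U = \left(-4\right) \left(-12\right) = 48$)
$K{\left(A,p \right)} = -13 + p^{2}$ ($K{\left(A,p \right)} = p^{2} - 13 = -13 + p^{2}$)
$y{\left(o,f \right)} = f o$
$\frac{1}{y{\left(w{\left(2,U \right)},K{\left(-11,13 \right)} \right)}} = \frac{1}{\left(-13 + 13^{2}\right) \left(\left(-1\right) 48\right)} = \frac{1}{\left(-13 + 169\right) \left(-48\right)} = \frac{1}{156 \left(-48\right)} = \frac{1}{-7488} = - \frac{1}{7488}$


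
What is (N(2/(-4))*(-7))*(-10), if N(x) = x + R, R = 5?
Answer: 315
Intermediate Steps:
N(x) = 5 + x (N(x) = x + 5 = 5 + x)
(N(2/(-4))*(-7))*(-10) = ((5 + 2/(-4))*(-7))*(-10) = ((5 + 2*(-1/4))*(-7))*(-10) = ((5 - 1/2)*(-7))*(-10) = ((9/2)*(-7))*(-10) = -63/2*(-10) = 315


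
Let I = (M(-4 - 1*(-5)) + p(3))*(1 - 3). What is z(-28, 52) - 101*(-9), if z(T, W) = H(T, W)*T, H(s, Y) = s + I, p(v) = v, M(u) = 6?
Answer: 2197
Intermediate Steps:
I = -18 (I = (6 + 3)*(1 - 3) = 9*(-2) = -18)
H(s, Y) = -18 + s (H(s, Y) = s - 18 = -18 + s)
z(T, W) = T*(-18 + T) (z(T, W) = (-18 + T)*T = T*(-18 + T))
z(-28, 52) - 101*(-9) = -28*(-18 - 28) - 101*(-9) = -28*(-46) + 909 = 1288 + 909 = 2197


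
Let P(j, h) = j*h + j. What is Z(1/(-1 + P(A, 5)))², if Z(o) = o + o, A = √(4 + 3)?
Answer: 4/(1 - 6*√7)² ≈ 0.018079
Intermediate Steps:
A = √7 ≈ 2.6458
P(j, h) = j + h*j (P(j, h) = h*j + j = j + h*j)
Z(o) = 2*o
Z(1/(-1 + P(A, 5)))² = (2/(-1 + √7*(1 + 5)))² = (2/(-1 + √7*6))² = (2/(-1 + 6*√7))² = 4/(-1 + 6*√7)²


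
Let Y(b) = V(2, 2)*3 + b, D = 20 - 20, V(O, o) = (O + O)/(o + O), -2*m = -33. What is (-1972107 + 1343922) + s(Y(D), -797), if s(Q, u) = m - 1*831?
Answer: -1257999/2 ≈ -6.2900e+5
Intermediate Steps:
m = 33/2 (m = -½*(-33) = 33/2 ≈ 16.500)
V(O, o) = 2*O/(O + o) (V(O, o) = (2*O)/(O + o) = 2*O/(O + o))
D = 0
Y(b) = 3 + b (Y(b) = (2*2/(2 + 2))*3 + b = (2*2/4)*3 + b = (2*2*(¼))*3 + b = 1*3 + b = 3 + b)
s(Q, u) = -1629/2 (s(Q, u) = 33/2 - 1*831 = 33/2 - 831 = -1629/2)
(-1972107 + 1343922) + s(Y(D), -797) = (-1972107 + 1343922) - 1629/2 = -628185 - 1629/2 = -1257999/2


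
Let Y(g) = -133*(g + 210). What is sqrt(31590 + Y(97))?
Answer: I*sqrt(9241) ≈ 96.13*I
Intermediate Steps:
Y(g) = -27930 - 133*g (Y(g) = -133*(210 + g) = -27930 - 133*g)
sqrt(31590 + Y(97)) = sqrt(31590 + (-27930 - 133*97)) = sqrt(31590 + (-27930 - 12901)) = sqrt(31590 - 40831) = sqrt(-9241) = I*sqrt(9241)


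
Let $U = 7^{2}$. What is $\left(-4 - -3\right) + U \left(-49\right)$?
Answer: $-2402$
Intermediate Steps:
$U = 49$
$\left(-4 - -3\right) + U \left(-49\right) = \left(-4 - -3\right) + 49 \left(-49\right) = \left(-4 + 3\right) - 2401 = -1 - 2401 = -2402$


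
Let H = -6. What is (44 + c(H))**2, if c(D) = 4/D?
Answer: 16900/9 ≈ 1877.8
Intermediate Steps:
(44 + c(H))**2 = (44 + 4/(-6))**2 = (44 + 4*(-1/6))**2 = (44 - 2/3)**2 = (130/3)**2 = 16900/9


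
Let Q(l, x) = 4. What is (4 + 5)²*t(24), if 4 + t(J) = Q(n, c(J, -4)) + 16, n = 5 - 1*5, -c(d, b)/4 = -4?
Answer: 1296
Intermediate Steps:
c(d, b) = 16 (c(d, b) = -4*(-4) = 16)
n = 0 (n = 5 - 5 = 0)
t(J) = 16 (t(J) = -4 + (4 + 16) = -4 + 20 = 16)
(4 + 5)²*t(24) = (4 + 5)²*16 = 9²*16 = 81*16 = 1296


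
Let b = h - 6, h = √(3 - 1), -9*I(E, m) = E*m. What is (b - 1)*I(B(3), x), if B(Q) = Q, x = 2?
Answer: 14/3 - 2*√2/3 ≈ 3.7239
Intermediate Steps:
I(E, m) = -E*m/9
h = √2 ≈ 1.4142
b = -6 + √2 (b = √2 - 6 = -6 + √2 ≈ -4.5858)
(b - 1)*I(B(3), x) = ((-6 + √2) - 1)*(-⅑*3*2) = (-7 + √2)*(-⅔) = 14/3 - 2*√2/3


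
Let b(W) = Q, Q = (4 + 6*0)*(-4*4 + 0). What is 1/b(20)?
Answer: -1/64 ≈ -0.015625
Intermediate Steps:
Q = -64 (Q = (4 + 0)*(-16 + 0) = 4*(-16) = -64)
b(W) = -64
1/b(20) = 1/(-64) = -1/64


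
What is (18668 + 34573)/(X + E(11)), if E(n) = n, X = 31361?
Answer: 53241/31372 ≈ 1.6971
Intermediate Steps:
(18668 + 34573)/(X + E(11)) = (18668 + 34573)/(31361 + 11) = 53241/31372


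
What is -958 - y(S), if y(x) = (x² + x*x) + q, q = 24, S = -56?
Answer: -7254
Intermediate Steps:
y(x) = 24 + 2*x² (y(x) = (x² + x*x) + 24 = (x² + x²) + 24 = 2*x² + 24 = 24 + 2*x²)
-958 - y(S) = -958 - (24 + 2*(-56)²) = -958 - (24 + 2*3136) = -958 - (24 + 6272) = -958 - 1*6296 = -958 - 6296 = -7254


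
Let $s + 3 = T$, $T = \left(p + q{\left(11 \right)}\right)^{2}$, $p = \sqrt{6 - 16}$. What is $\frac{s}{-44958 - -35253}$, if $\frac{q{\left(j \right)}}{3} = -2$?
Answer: $- \frac{23}{9705} + \frac{4 i \sqrt{10}}{3235} \approx -0.0023699 + 0.0039101 i$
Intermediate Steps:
$q{\left(j \right)} = -6$ ($q{\left(j \right)} = 3 \left(-2\right) = -6$)
$p = i \sqrt{10}$ ($p = \sqrt{-10} = i \sqrt{10} \approx 3.1623 i$)
$T = \left(-6 + i \sqrt{10}\right)^{2}$ ($T = \left(i \sqrt{10} - 6\right)^{2} = \left(-6 + i \sqrt{10}\right)^{2} \approx 26.0 - 37.947 i$)
$s = -3 + \left(6 - i \sqrt{10}\right)^{2} \approx 23.0 - 37.947 i$
$\frac{s}{-44958 - -35253} = \frac{23 - 12 i \sqrt{10}}{-44958 - -35253} = \frac{23 - 12 i \sqrt{10}}{-44958 + 35253} = \frac{23 - 12 i \sqrt{10}}{-9705} = \left(23 - 12 i \sqrt{10}\right) \left(- \frac{1}{9705}\right) = - \frac{23}{9705} + \frac{4 i \sqrt{10}}{3235}$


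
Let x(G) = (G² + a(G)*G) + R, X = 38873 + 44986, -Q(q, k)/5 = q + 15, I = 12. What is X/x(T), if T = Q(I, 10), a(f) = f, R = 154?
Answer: 83859/36604 ≈ 2.2910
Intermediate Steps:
Q(q, k) = -75 - 5*q (Q(q, k) = -5*(q + 15) = -5*(15 + q) = -75 - 5*q)
X = 83859
T = -135 (T = -75 - 5*12 = -75 - 60 = -135)
x(G) = 154 + 2*G² (x(G) = (G² + G*G) + 154 = (G² + G²) + 154 = 2*G² + 154 = 154 + 2*G²)
X/x(T) = 83859/(154 + 2*(-135)²) = 83859/(154 + 2*18225) = 83859/(154 + 36450) = 83859/36604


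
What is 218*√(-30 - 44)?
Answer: 218*I*√74 ≈ 1875.3*I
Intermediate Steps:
218*√(-30 - 44) = 218*√(-74) = 218*(I*√74) = 218*I*√74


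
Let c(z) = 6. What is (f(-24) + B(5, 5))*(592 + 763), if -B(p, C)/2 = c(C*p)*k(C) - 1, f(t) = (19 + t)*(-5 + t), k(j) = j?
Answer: 117885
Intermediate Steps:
f(t) = (-5 + t)*(19 + t)
B(p, C) = 2 - 12*C (B(p, C) = -2*(6*C - 1) = -2*(-1 + 6*C) = 2 - 12*C)
(f(-24) + B(5, 5))*(592 + 763) = ((-95 + (-24)² + 14*(-24)) + (2 - 12*5))*(592 + 763) = ((-95 + 576 - 336) + (2 - 60))*1355 = (145 - 58)*1355 = 87*1355 = 117885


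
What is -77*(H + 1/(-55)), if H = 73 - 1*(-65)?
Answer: -53123/5 ≈ -10625.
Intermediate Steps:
H = 138 (H = 73 + 65 = 138)
-77*(H + 1/(-55)) = -77*(138 + 1/(-55)) = -77*(138 - 1/55) = -77*7589/55 = -53123/5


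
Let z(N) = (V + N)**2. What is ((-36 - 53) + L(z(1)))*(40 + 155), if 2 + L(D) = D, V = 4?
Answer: -12870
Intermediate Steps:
z(N) = (4 + N)**2
L(D) = -2 + D
((-36 - 53) + L(z(1)))*(40 + 155) = ((-36 - 53) + (-2 + (4 + 1)**2))*(40 + 155) = (-89 + (-2 + 5**2))*195 = (-89 + (-2 + 25))*195 = (-89 + 23)*195 = -66*195 = -12870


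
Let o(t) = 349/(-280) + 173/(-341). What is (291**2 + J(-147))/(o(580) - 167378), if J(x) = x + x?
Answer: -8057270760/15981418889 ≈ -0.50416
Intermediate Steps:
J(x) = 2*x
o(t) = -167449/95480 (o(t) = 349*(-1/280) + 173*(-1/341) = -349/280 - 173/341 = -167449/95480)
(291**2 + J(-147))/(o(580) - 167378) = (291**2 + 2*(-147))/(-167449/95480 - 167378) = (84681 - 294)/(-15981418889/95480) = 84387*(-95480/15981418889) = -8057270760/15981418889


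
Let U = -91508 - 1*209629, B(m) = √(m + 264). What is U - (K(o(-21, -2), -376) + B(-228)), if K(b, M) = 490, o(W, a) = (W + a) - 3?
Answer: -301633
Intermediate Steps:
o(W, a) = -3 + W + a
B(m) = √(264 + m)
U = -301137 (U = -91508 - 209629 = -301137)
U - (K(o(-21, -2), -376) + B(-228)) = -301137 - (490 + √(264 - 228)) = -301137 - (490 + √36) = -301137 - (490 + 6) = -301137 - 1*496 = -301137 - 496 = -301633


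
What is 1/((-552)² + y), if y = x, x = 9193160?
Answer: 1/9497864 ≈ 1.0529e-7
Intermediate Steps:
y = 9193160
1/((-552)² + y) = 1/((-552)² + 9193160) = 1/(304704 + 9193160) = 1/9497864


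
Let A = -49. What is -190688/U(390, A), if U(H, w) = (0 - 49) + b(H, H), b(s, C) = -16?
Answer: 190688/65 ≈ 2933.7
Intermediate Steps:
U(H, w) = -65 (U(H, w) = (0 - 49) - 16 = -49 - 16 = -65)
-190688/U(390, A) = -190688/(-65) = -190688*(-1/65) = 190688/65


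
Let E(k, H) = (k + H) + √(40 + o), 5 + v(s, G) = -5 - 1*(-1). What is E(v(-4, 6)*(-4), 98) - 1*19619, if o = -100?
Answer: -19485 + 2*I*√15 ≈ -19485.0 + 7.746*I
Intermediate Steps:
v(s, G) = -9 (v(s, G) = -5 + (-5 - 1*(-1)) = -5 + (-5 + 1) = -5 - 4 = -9)
E(k, H) = H + k + 2*I*√15 (E(k, H) = (k + H) + √(40 - 100) = (H + k) + √(-60) = (H + k) + 2*I*√15 = H + k + 2*I*√15)
E(v(-4, 6)*(-4), 98) - 1*19619 = (98 - 9*(-4) + 2*I*√15) - 1*19619 = (98 + 36 + 2*I*√15) - 19619 = (134 + 2*I*√15) - 19619 = -19485 + 2*I*√15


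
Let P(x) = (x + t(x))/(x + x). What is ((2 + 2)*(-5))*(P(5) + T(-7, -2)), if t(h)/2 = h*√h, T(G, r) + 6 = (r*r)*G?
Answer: 670 - 20*√5 ≈ 625.28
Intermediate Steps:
T(G, r) = -6 + G*r² (T(G, r) = -6 + (r*r)*G = -6 + r²*G = -6 + G*r²)
t(h) = 2*h^(3/2) (t(h) = 2*(h*√h) = 2*h^(3/2))
P(x) = (x + 2*x^(3/2))/(2*x) (P(x) = (x + 2*x^(3/2))/(x + x) = (x + 2*x^(3/2))/((2*x)) = (x + 2*x^(3/2))*(1/(2*x)) = (x + 2*x^(3/2))/(2*x))
((2 + 2)*(-5))*(P(5) + T(-7, -2)) = ((2 + 2)*(-5))*((½ + √5) + (-6 - 7*(-2)²)) = (4*(-5))*((½ + √5) + (-6 - 7*4)) = -20*((½ + √5) + (-6 - 28)) = -20*((½ + √5) - 34) = -20*(-67/2 + √5) = 670 - 20*√5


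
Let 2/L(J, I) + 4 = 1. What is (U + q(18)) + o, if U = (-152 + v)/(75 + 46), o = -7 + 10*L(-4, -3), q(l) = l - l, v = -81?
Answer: -5660/363 ≈ -15.592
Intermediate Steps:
L(J, I) = -2/3 (L(J, I) = 2/(-4 + 1) = 2/(-3) = 2*(-1/3) = -2/3)
q(l) = 0
o = -41/3 (o = -7 + 10*(-2/3) = -7 - 20/3 = -41/3 ≈ -13.667)
U = -233/121 (U = (-152 - 81)/(75 + 46) = -233/121 ≈ -1.9256)
(U + q(18)) + o = (-233/121 + 0) - 41/3 = -233/121 - 41/3 = -5660/363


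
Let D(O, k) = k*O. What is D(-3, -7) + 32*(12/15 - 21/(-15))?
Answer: 457/5 ≈ 91.400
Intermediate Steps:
D(O, k) = O*k
D(-3, -7) + 32*(12/15 - 21/(-15)) = -3*(-7) + 32*(12/15 - 21/(-15)) = 21 + 32*(12*(1/15) - 21*(-1/15)) = 21 + 32*(⅘ + 7/5) = 21 + 32*(11/5) = 21 + 352/5 = 457/5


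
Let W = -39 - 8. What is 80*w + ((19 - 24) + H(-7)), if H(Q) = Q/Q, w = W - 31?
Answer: -6244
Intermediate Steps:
W = -47
w = -78 (w = -47 - 31 = -78)
H(Q) = 1
80*w + ((19 - 24) + H(-7)) = 80*(-78) + ((19 - 24) + 1) = -6240 + (-5 + 1) = -6240 - 4 = -6244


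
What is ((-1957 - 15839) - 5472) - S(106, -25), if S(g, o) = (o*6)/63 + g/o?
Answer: -12212224/525 ≈ -23261.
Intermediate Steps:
S(g, o) = 2*o/21 + g/o (S(g, o) = (6*o)*(1/63) + g/o = 2*o/21 + g/o)
((-1957 - 15839) - 5472) - S(106, -25) = ((-1957 - 15839) - 5472) - ((2/21)*(-25) + 106/(-25)) = (-17796 - 5472) - (-50/21 + 106*(-1/25)) = -23268 - (-50/21 - 106/25) = -23268 - 1*(-3476/525) = -23268 + 3476/525 = -12212224/525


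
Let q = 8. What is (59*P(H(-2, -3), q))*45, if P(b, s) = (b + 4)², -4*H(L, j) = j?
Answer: 958455/16 ≈ 59903.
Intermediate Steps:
H(L, j) = -j/4
P(b, s) = (4 + b)²
(59*P(H(-2, -3), q))*45 = (59*(4 - ¼*(-3))²)*45 = (59*(4 + ¾)²)*45 = (59*(19/4)²)*45 = (59*(361/16))*45 = (21299/16)*45 = 958455/16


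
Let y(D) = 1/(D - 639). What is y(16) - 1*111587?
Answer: -69518702/623 ≈ -1.1159e+5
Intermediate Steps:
y(D) = 1/(-639 + D)
y(16) - 1*111587 = 1/(-639 + 16) - 1*111587 = 1/(-623) - 111587 = -1/623 - 111587 = -69518702/623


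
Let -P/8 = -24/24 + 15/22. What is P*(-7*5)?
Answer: -980/11 ≈ -89.091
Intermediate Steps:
P = 28/11 (P = -8*(-24/24 + 15/22) = -8*(-24*1/24 + 15*(1/22)) = -8*(-1 + 15/22) = -8*(-7/22) = 28/11 ≈ 2.5455)
P*(-7*5) = 28*(-7*5)/11 = (28/11)*(-35) = -980/11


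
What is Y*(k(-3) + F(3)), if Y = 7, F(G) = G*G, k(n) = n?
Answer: 42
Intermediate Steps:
F(G) = G²
Y*(k(-3) + F(3)) = 7*(-3 + 3²) = 7*(-3 + 9) = 7*6 = 42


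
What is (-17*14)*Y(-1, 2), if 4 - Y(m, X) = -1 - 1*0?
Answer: -1190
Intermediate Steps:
Y(m, X) = 5 (Y(m, X) = 4 - (-1 - 1*0) = 4 - (-1 + 0) = 4 - 1*(-1) = 4 + 1 = 5)
(-17*14)*Y(-1, 2) = -17*14*5 = -238*5 = -1190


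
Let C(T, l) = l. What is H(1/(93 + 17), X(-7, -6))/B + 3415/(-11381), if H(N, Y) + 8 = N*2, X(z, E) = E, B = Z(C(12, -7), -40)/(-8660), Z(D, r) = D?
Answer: -8653783543/876337 ≈ -9875.0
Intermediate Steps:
B = 7/8660 (B = -7/(-8660) = -7*(-1/8660) = 7/8660 ≈ 0.00080831)
H(N, Y) = -8 + 2*N (H(N, Y) = -8 + N*2 = -8 + 2*N)
H(1/(93 + 17), X(-7, -6))/B + 3415/(-11381) = (-8 + 2/(93 + 17))/(7/8660) + 3415/(-11381) = (-8 + 2/110)*(8660/7) + 3415*(-1/11381) = (-8 + 2*(1/110))*(8660/7) - 3415/11381 = (-8 + 1/55)*(8660/7) - 3415/11381 = -439/55*8660/7 - 3415/11381 = -760348/77 - 3415/11381 = -8653783543/876337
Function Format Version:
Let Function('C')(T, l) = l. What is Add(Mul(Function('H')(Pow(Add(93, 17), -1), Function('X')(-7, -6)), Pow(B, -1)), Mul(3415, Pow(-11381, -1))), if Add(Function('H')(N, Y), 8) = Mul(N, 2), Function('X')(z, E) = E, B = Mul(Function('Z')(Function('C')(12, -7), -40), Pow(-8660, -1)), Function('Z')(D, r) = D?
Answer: Rational(-8653783543, 876337) ≈ -9875.0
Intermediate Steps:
B = Rational(7, 8660) (B = Mul(-7, Pow(-8660, -1)) = Mul(-7, Rational(-1, 8660)) = Rational(7, 8660) ≈ 0.00080831)
Function('H')(N, Y) = Add(-8, Mul(2, N)) (Function('H')(N, Y) = Add(-8, Mul(N, 2)) = Add(-8, Mul(2, N)))
Add(Mul(Function('H')(Pow(Add(93, 17), -1), Function('X')(-7, -6)), Pow(B, -1)), Mul(3415, Pow(-11381, -1))) = Add(Mul(Add(-8, Mul(2, Pow(Add(93, 17), -1))), Pow(Rational(7, 8660), -1)), Mul(3415, Pow(-11381, -1))) = Add(Mul(Add(-8, Mul(2, Pow(110, -1))), Rational(8660, 7)), Mul(3415, Rational(-1, 11381))) = Add(Mul(Add(-8, Mul(2, Rational(1, 110))), Rational(8660, 7)), Rational(-3415, 11381)) = Add(Mul(Add(-8, Rational(1, 55)), Rational(8660, 7)), Rational(-3415, 11381)) = Add(Mul(Rational(-439, 55), Rational(8660, 7)), Rational(-3415, 11381)) = Add(Rational(-760348, 77), Rational(-3415, 11381)) = Rational(-8653783543, 876337)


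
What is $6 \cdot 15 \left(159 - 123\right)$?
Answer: $3240$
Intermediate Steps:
$6 \cdot 15 \left(159 - 123\right) = 90 \cdot 36 = 3240$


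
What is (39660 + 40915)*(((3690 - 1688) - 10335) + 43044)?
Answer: 2796838825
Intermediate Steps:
(39660 + 40915)*(((3690 - 1688) - 10335) + 43044) = 80575*((2002 - 10335) + 43044) = 80575*(-8333 + 43044) = 80575*34711 = 2796838825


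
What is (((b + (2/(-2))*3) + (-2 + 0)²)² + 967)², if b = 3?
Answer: 966289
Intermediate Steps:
(((b + (2/(-2))*3) + (-2 + 0)²)² + 967)² = (((3 + (2/(-2))*3) + (-2 + 0)²)² + 967)² = (((3 + (2*(-½))*3) + (-2)²)² + 967)² = (((3 - 1*3) + 4)² + 967)² = (((3 - 3) + 4)² + 967)² = ((0 + 4)² + 967)² = (4² + 967)² = (16 + 967)² = 983² = 966289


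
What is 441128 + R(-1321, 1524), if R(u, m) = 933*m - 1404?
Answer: 1861616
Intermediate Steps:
R(u, m) = -1404 + 933*m
441128 + R(-1321, 1524) = 441128 + (-1404 + 933*1524) = 441128 + (-1404 + 1421892) = 441128 + 1420488 = 1861616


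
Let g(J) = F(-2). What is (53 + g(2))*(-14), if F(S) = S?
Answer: -714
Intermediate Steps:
g(J) = -2
(53 + g(2))*(-14) = (53 - 2)*(-14) = 51*(-14) = -714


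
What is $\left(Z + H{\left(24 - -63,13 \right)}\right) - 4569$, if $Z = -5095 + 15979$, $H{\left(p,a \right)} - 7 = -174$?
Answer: $6148$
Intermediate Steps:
$H{\left(p,a \right)} = -167$ ($H{\left(p,a \right)} = 7 - 174 = -167$)
$Z = 10884$
$\left(Z + H{\left(24 - -63,13 \right)}\right) - 4569 = \left(10884 - 167\right) - 4569 = 10717 - 4569 = 6148$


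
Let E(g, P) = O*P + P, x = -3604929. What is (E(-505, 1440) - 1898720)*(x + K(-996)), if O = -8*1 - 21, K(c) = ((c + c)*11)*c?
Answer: -35328189973920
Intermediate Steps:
K(c) = 22*c**2 (K(c) = ((2*c)*11)*c = (22*c)*c = 22*c**2)
O = -29 (O = -8 - 21 = -29)
E(g, P) = -28*P (E(g, P) = -29*P + P = -28*P)
(E(-505, 1440) - 1898720)*(x + K(-996)) = (-28*1440 - 1898720)*(-3604929 + 22*(-996)**2) = (-40320 - 1898720)*(-3604929 + 22*992016) = -1939040*(-3604929 + 21824352) = -1939040*18219423 = -35328189973920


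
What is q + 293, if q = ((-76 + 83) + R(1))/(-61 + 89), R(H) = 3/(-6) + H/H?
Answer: 16423/56 ≈ 293.27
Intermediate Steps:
R(H) = ½ (R(H) = 3*(-⅙) + 1 = -½ + 1 = ½)
q = 15/56 (q = ((-76 + 83) + ½)/(-61 + 89) = (7 + ½)/28 = (15/2)*(1/28) = 15/56 ≈ 0.26786)
q + 293 = 15/56 + 293 = 16423/56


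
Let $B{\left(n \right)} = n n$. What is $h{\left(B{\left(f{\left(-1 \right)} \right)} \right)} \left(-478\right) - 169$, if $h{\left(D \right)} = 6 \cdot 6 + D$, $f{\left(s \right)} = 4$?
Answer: $-25025$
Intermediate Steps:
$B{\left(n \right)} = n^{2}$
$h{\left(D \right)} = 36 + D$
$h{\left(B{\left(f{\left(-1 \right)} \right)} \right)} \left(-478\right) - 169 = \left(36 + 4^{2}\right) \left(-478\right) - 169 = \left(36 + 16\right) \left(-478\right) - 169 = 52 \left(-478\right) - 169 = -24856 - 169 = -25025$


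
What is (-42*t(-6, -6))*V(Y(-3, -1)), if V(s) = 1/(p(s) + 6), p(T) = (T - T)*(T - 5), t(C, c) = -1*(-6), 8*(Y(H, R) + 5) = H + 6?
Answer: -42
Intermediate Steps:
Y(H, R) = -17/4 + H/8 (Y(H, R) = -5 + (H + 6)/8 = -5 + (6 + H)/8 = -5 + (¾ + H/8) = -17/4 + H/8)
t(C, c) = 6
p(T) = 0 (p(T) = 0*(-5 + T) = 0)
V(s) = ⅙ (V(s) = 1/(0 + 6) = 1/6 = ⅙)
(-42*t(-6, -6))*V(Y(-3, -1)) = -42*6*(⅙) = -252*⅙ = -42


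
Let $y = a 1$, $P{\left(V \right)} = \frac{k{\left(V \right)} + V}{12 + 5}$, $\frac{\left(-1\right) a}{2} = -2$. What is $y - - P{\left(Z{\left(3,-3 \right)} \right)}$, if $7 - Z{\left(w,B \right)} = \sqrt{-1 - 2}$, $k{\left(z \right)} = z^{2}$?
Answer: $\frac{121}{17} - \frac{15 i \sqrt{3}}{17} \approx 7.1176 - 1.5283 i$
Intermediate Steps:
$a = 4$ ($a = \left(-2\right) \left(-2\right) = 4$)
$Z{\left(w,B \right)} = 7 - i \sqrt{3}$ ($Z{\left(w,B \right)} = 7 - \sqrt{-1 - 2} = 7 - \sqrt{-3} = 7 - i \sqrt{3}$)
$P{\left(V \right)} = \frac{V}{17} + \frac{V^{2}}{17}$ ($P{\left(V \right)} = \frac{V^{2} + V}{12 + 5} = \frac{V + V^{2}}{17} = \left(V + V^{2}\right) \frac{1}{17} = \frac{V}{17} + \frac{V^{2}}{17}$)
$y = 4$ ($y = 4 \cdot 1 = 4$)
$y - - P{\left(Z{\left(3,-3 \right)} \right)} = 4 - - \frac{\left(7 - i \sqrt{3}\right) \left(1 + \left(7 - i \sqrt{3}\right)\right)}{17} = 4 - - \frac{\left(7 - i \sqrt{3}\right) \left(8 - i \sqrt{3}\right)}{17} = 4 + \frac{\left(7 - i \sqrt{3}\right) \left(8 - i \sqrt{3}\right)}{17}$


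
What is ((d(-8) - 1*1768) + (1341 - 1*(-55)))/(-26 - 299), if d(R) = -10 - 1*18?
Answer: 16/13 ≈ 1.2308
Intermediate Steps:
d(R) = -28 (d(R) = -10 - 18 = -28)
((d(-8) - 1*1768) + (1341 - 1*(-55)))/(-26 - 299) = ((-28 - 1*1768) + (1341 - 1*(-55)))/(-26 - 299) = ((-28 - 1768) + (1341 + 55))/(-325) = (-1796 + 1396)*(-1/325) = -400*(-1/325) = 16/13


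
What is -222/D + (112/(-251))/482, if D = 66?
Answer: -2238783/665401 ≈ -3.3646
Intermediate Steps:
-222/D + (112/(-251))/482 = -222/66 + (112/(-251))/482 = -222*1/66 + (112*(-1/251))*(1/482) = -37/11 - 112/251*1/482 = -37/11 - 56/60491 = -2238783/665401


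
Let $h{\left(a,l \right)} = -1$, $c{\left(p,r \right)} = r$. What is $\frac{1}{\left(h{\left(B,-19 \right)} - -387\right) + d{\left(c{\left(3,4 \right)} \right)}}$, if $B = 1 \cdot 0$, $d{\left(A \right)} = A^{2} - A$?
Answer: $\frac{1}{398} \approx 0.0025126$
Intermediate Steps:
$B = 0$
$\frac{1}{\left(h{\left(B,-19 \right)} - -387\right) + d{\left(c{\left(3,4 \right)} \right)}} = \frac{1}{\left(-1 - -387\right) + 4 \left(-1 + 4\right)} = \frac{1}{\left(-1 + 387\right) + 4 \cdot 3} = \frac{1}{386 + 12} = \frac{1}{398}$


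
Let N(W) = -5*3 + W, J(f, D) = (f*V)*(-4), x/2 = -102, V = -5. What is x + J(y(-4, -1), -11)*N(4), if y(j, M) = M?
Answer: 16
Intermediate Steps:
x = -204 (x = 2*(-102) = -204)
J(f, D) = 20*f (J(f, D) = (f*(-5))*(-4) = -5*f*(-4) = 20*f)
N(W) = -15 + W
x + J(y(-4, -1), -11)*N(4) = -204 + (20*(-1))*(-15 + 4) = -204 - 20*(-11) = -204 + 220 = 16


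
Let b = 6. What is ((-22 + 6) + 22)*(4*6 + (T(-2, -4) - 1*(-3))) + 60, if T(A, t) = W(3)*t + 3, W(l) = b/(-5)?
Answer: 1344/5 ≈ 268.80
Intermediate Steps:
W(l) = -6/5 (W(l) = 6/(-5) = 6*(-1/5) = -6/5)
T(A, t) = 3 - 6*t/5 (T(A, t) = -6*t/5 + 3 = 3 - 6*t/5)
((-22 + 6) + 22)*(4*6 + (T(-2, -4) - 1*(-3))) + 60 = ((-22 + 6) + 22)*(4*6 + ((3 - 6/5*(-4)) - 1*(-3))) + 60 = (-16 + 22)*(24 + ((3 + 24/5) + 3)) + 60 = 6*(24 + (39/5 + 3)) + 60 = 6*(24 + 54/5) + 60 = 6*(174/5) + 60 = 1044/5 + 60 = 1344/5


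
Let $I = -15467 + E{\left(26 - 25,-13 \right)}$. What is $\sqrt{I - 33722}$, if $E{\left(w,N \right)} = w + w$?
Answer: $i \sqrt{49187} \approx 221.78 i$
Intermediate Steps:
$E{\left(w,N \right)} = 2 w$
$I = -15465$ ($I = -15467 + 2 \left(26 - 25\right) = -15467 + 2 \cdot 1 = -15467 + 2 = -15465$)
$\sqrt{I - 33722} = \sqrt{-15465 - 33722} = \sqrt{-49187} = i \sqrt{49187}$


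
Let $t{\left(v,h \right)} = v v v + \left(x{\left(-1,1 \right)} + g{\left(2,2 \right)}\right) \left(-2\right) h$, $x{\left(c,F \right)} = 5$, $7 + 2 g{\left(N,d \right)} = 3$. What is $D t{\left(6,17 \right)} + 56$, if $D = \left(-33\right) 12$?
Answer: $-45088$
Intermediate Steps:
$g{\left(N,d \right)} = -2$ ($g{\left(N,d \right)} = - \frac{7}{2} + \frac{1}{2} \cdot 3 = - \frac{7}{2} + \frac{3}{2} = -2$)
$D = -396$
$t{\left(v,h \right)} = v^{3} - 6 h$ ($t{\left(v,h \right)} = v v v + \left(5 - 2\right) \left(-2\right) h = v^{2} v + 3 \left(-2\right) h = v^{3} - 6 h$)
$D t{\left(6,17 \right)} + 56 = - 396 \left(6^{3} - 102\right) + 56 = - 396 \left(216 - 102\right) + 56 = \left(-396\right) 114 + 56 = -45144 + 56 = -45088$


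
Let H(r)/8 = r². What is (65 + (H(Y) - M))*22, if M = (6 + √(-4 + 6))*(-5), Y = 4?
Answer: 4906 + 110*√2 ≈ 5061.6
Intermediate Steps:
H(r) = 8*r²
M = -30 - 5*√2 (M = (6 + √2)*(-5) = -30 - 5*√2 ≈ -37.071)
(65 + (H(Y) - M))*22 = (65 + (8*4² - (-30 - 5*√2)))*22 = (65 + (8*16 + (30 + 5*√2)))*22 = (65 + (128 + (30 + 5*√2)))*22 = (65 + (158 + 5*√2))*22 = (223 + 5*√2)*22 = 4906 + 110*√2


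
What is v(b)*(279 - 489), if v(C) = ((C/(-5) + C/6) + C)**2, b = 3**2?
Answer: -158949/10 ≈ -15895.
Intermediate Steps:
b = 9
v(C) = 841*C**2/900 (v(C) = ((C*(-1/5) + C*(1/6)) + C)**2 = ((-C/5 + C/6) + C)**2 = (-C/30 + C)**2 = (29*C/30)**2 = 841*C**2/900)
v(b)*(279 - 489) = ((841/900)*9**2)*(279 - 489) = ((841/900)*81)*(-210) = (7569/100)*(-210) = -158949/10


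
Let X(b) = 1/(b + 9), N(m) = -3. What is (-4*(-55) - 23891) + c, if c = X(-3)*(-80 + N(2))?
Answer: -142109/6 ≈ -23685.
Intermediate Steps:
X(b) = 1/(9 + b)
c = -83/6 (c = (-80 - 3)/(9 - 3) = -83/6 ≈ -13.833)
(-4*(-55) - 23891) + c = (-4*(-55) - 23891) - 83/6 = (220 - 23891) - 83/6 = -23671 - 83/6 = -142109/6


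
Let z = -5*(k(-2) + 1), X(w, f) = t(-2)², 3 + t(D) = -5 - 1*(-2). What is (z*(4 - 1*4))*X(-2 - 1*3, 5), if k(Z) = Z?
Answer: 0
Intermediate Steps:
t(D) = -6 (t(D) = -3 + (-5 - 1*(-2)) = -3 + (-5 + 2) = -3 - 3 = -6)
X(w, f) = 36 (X(w, f) = (-6)² = 36)
z = 5 (z = -5*(-2 + 1) = -5*(-1) = 5)
(z*(4 - 1*4))*X(-2 - 1*3, 5) = (5*(4 - 1*4))*36 = (5*(4 - 4))*36 = (5*0)*36 = 0*36 = 0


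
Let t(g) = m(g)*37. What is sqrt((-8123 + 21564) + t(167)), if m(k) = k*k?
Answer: sqrt(1045334) ≈ 1022.4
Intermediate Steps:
m(k) = k**2
t(g) = 37*g**2 (t(g) = g**2*37 = 37*g**2)
sqrt((-8123 + 21564) + t(167)) = sqrt((-8123 + 21564) + 37*167**2) = sqrt(13441 + 37*27889) = sqrt(13441 + 1031893) = sqrt(1045334)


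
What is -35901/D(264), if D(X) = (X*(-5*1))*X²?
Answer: 3989/10222080 ≈ 0.00039023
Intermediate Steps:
D(X) = -5*X³ (D(X) = (X*(-5))*X² = (-5*X)*X² = -5*X³)
-35901/D(264) = -35901/((-5*264³)) = -35901/((-5*18399744)) = -35901/(-91998720) = -35901*(-1/91998720) = 3989/10222080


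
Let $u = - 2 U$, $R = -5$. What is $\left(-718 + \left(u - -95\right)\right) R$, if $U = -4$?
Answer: $3075$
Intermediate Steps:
$u = 8$ ($u = \left(-2\right) \left(-4\right) = 8$)
$\left(-718 + \left(u - -95\right)\right) R = \left(-718 + \left(8 - -95\right)\right) \left(-5\right) = \left(-718 + \left(8 + 95\right)\right) \left(-5\right) = \left(-718 + 103\right) \left(-5\right) = \left(-615\right) \left(-5\right) = 3075$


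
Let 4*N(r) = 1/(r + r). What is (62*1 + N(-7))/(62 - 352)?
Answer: -3471/16240 ≈ -0.21373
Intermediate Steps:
N(r) = 1/(8*r) (N(r) = 1/(4*(r + r)) = 1/(4*((2*r))) = (1/(2*r))/4 = 1/(8*r))
(62*1 + N(-7))/(62 - 352) = (62*1 + (⅛)/(-7))/(62 - 352) = (62 + (⅛)*(-⅐))/(-290) = (62 - 1/56)*(-1/290) = (3471/56)*(-1/290) = -3471/16240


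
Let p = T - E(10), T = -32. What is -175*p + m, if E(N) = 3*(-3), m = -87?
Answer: 3938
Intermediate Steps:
E(N) = -9
p = -23 (p = -32 - 1*(-9) = -32 + 9 = -23)
-175*p + m = -175*(-23) - 87 = 4025 - 87 = 3938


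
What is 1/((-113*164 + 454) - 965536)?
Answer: -1/983614 ≈ -1.0167e-6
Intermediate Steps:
1/((-113*164 + 454) - 965536) = 1/((-18532 + 454) - 965536) = 1/(-18078 - 965536) = 1/(-983614) = -1/983614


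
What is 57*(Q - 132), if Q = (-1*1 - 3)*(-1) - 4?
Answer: -7524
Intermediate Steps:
Q = 0 (Q = (-1 - 3)*(-1) - 4 = -4*(-1) - 4 = 4 - 4 = 0)
57*(Q - 132) = 57*(0 - 132) = 57*(-132) = -7524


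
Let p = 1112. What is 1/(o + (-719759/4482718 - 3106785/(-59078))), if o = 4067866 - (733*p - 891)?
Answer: 66207503501/215420243128347018 ≈ 3.0734e-7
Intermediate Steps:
o = 3253661 (o = 4067866 - (733*1112 - 891) = 4067866 - (815096 - 891) = 4067866 - 1*814205 = 4067866 - 814205 = 3253661)
1/(o + (-719759/4482718 - 3106785/(-59078))) = 1/(3253661 + (-719759/4482718 - 3106785/(-59078))) = 1/(3253661 + (-719759*1/4482718 - 3106785*(-1/59078))) = 1/(3253661 + (-719759/4482718 + 3106785/59078)) = 1/(3253661 + 3471079779857/66207503501) = 1/(215420243128347018/66207503501) = 66207503501/215420243128347018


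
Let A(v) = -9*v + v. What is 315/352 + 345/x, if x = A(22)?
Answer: -375/352 ≈ -1.0653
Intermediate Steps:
A(v) = -8*v
x = -176 (x = -8*22 = -176)
315/352 + 345/x = 315/352 + 345/(-176) = 315*(1/352) + 345*(-1/176) = 315/352 - 345/176 = -375/352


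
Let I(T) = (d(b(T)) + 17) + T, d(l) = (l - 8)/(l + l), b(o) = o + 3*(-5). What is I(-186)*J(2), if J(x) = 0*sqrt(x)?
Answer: 0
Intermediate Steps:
b(o) = -15 + o (b(o) = o - 15 = -15 + o)
J(x) = 0
d(l) = (-8 + l)/(2*l) (d(l) = (-8 + l)/((2*l)) = (-8 + l)*(1/(2*l)) = (-8 + l)/(2*l))
I(T) = 17 + T + (-23 + T)/(2*(-15 + T)) (I(T) = ((-8 + (-15 + T))/(2*(-15 + T)) + 17) + T = ((-23 + T)/(2*(-15 + T)) + 17) + T = (17 + (-23 + T)/(2*(-15 + T))) + T = 17 + T + (-23 + T)/(2*(-15 + T)))
I(-186)*J(2) = ((-533 + 2*(-186)**2 + 5*(-186))/(2*(-15 - 186)))*0 = ((1/2)*(-533 + 2*34596 - 930)/(-201))*0 = ((1/2)*(-1/201)*(-533 + 69192 - 930))*0 = ((1/2)*(-1/201)*67729)*0 = -67729/402*0 = 0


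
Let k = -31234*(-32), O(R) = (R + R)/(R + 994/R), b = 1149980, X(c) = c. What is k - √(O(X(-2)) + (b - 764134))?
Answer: 999488 - √96076041842/499 ≈ 9.9887e+5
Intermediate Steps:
O(R) = 2*R/(R + 994/R) (O(R) = (2*R)/(R + 994/R) = 2*R/(R + 994/R))
k = 999488
k - √(O(X(-2)) + (b - 764134)) = 999488 - √(2*(-2)²/(994 + (-2)²) + (1149980 - 764134)) = 999488 - √(2*4/(994 + 4) + 385846) = 999488 - √(2*4/998 + 385846) = 999488 - √(2*4*(1/998) + 385846) = 999488 - √(4/499 + 385846) = 999488 - √(192537158/499) = 999488 - √96076041842/499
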